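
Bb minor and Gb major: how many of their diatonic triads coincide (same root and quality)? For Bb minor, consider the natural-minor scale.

4

Diatonic triads of Bb minor (natural minor): Bbm (i), Cdim (ii°), Db (III), Ebm (iv), Fm (v), Gb (VI), Ab (VII).
Diatonic triads of Gb major: Gb (I), Abm (ii), Bbm (iii), Cb (IV), Db (V), Ebm (vi), Fdim (vii°).
Matching root and quality in both lists: Bbm, Db, Ebm, Gb.
That gives 4 common triads.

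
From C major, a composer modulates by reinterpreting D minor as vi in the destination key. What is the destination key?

F major

The numeral vi denotes a minor triad on scale degree 6. With D on degree 6, the tonic of the new key is F.
Degree 6 carries a minor triad in major keys, so the destination is F major.
Check: the diatonic triads of F major are F (I), Gm (ii), Am (iii), Bb (IV), C (V), Dm (vi), Edim (vii°) — D minor is indeed vi.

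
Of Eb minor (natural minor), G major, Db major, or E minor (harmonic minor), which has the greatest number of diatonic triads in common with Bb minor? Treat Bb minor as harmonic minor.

Triads of Bb minor (harmonic minor): Bb minor (i), C diminished (ii°), Db augmented (III+), Eb minor (iv), F major (V), Gb major (VI), A diminished (vii°).
Eb minor (natural minor) shares 3: Bbm, Ebm, Gb.
G major shares 0: none.
Db major shares 4: Bbm, Cdim, Ebm, Gb.
E minor (harmonic minor) shares 0: none.
The most common triads (4) are shared with Db major.

Db major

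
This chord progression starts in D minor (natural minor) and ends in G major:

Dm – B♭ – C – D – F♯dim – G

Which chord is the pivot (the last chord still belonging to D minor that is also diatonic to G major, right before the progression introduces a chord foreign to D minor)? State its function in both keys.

Chords diatonic to D minor: Dm, Edim, F, Gm, Am, B♭, C.
Reading the progression, the first chord not in that set is D, so the modulation leaves D minor there.
The chord immediately before D is C, which is diatonic to both keys: VII in D minor and IV in G major.

C — VII in D minor, IV in G major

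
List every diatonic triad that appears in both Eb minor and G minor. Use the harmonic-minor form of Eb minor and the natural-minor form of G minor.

Bb

Triads in Eb minor (harmonic minor): Eb minor (i), F diminished (ii°), Gb augmented (III+), Ab minor (iv), Bb major (V), Cb major (VI), D diminished (vii°).
Triads in G minor (natural minor): G minor (i), A diminished (ii°), Bb major (III), C minor (iv), D minor (v), Eb major (VI), F major (VII).
Shared triads with their functions: Bb major (V in Eb minor, III in G minor).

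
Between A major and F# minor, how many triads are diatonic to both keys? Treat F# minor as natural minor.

Diatonic triads of A major: A (I), Bm (ii), C#m (iii), D (IV), E (V), F#m (vi), G#dim (vii°).
Diatonic triads of F# minor (natural minor): F#m (i), G#dim (ii°), A (III), Bm (iv), C#m (v), D (VI), E (VII).
Matching root and quality in both lists: A, Bm, C#m, D, E, F#m, G#dim.
That gives 7 common triads.

7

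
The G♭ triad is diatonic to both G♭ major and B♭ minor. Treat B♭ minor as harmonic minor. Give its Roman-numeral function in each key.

The scale of G♭ major is G♭ A♭ B♭ C♭ D♭ E♭ F; G♭ is degree 1, and the triad built there (G♭-B♭-D♭) is major, so it is I.
The scale of B♭ minor (harmonic minor) is B♭ C D♭ E♭ F G♭ A; G♭ is degree 6, and the triad built there (G♭-B♭-D♭) is major, so it is VI.

I in G♭ major; VI in B♭ minor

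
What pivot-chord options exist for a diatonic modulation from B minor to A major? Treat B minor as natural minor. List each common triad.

Bm, D, F♯m, A

Triads in B minor (natural minor): B minor (i), C♯ diminished (ii°), D major (III), E minor (iv), F♯ minor (v), G major (VI), A major (VII).
Triads in A major: A major (I), B minor (ii), C♯ minor (iii), D major (IV), E major (V), F♯ minor (vi), G♯ diminished (vii°).
Shared triads with their functions: B minor (i in B minor, ii in A major); D major (III in B minor, IV in A major); F♯ minor (v in B minor, vi in A major); A major (VII in B minor, I in A major).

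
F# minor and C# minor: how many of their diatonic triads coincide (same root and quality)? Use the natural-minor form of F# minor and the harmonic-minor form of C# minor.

Diatonic triads of F# minor (natural minor): F#m (i), G#dim (ii°), A (III), Bm (iv), C#m (v), D (VI), E (VII).
Diatonic triads of C# minor (harmonic minor): C#m (i), D#dim (ii°), Eaug (III+), F#m (iv), G# (V), A (VI), B#dim (vii°).
Matching root and quality in both lists: F#m, A, C#m.
That gives 3 common triads.

3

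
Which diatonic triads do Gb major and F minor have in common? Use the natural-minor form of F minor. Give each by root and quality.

Triads in Gb major: Gb major (I), Ab minor (ii), Bb minor (iii), Cb major (IV), Db major (V), Eb minor (vi), F diminished (vii°).
Triads in F minor (natural minor): F minor (i), G diminished (ii°), Ab major (III), Bb minor (iv), C minor (v), Db major (VI), Eb major (VII).
Shared triads with their functions: Bb minor (iii in Gb major, iv in F minor); Db major (V in Gb major, VI in F minor).

Bbm, Db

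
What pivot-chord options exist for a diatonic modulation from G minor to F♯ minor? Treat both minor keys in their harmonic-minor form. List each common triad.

Triads in G minor (harmonic minor): Gm (i), Adim (ii°), B♭aug (III+), Cm (iv), D (V), E♭ (VI), F♯dim (vii°).
Triads in F♯ minor (harmonic minor): F♯m (i), G♯dim (ii°), Aaug (III+), Bm (iv), C♯ (V), D (VI), E♯dim (vii°).
Shared triads with their functions: D (V in G minor, VI in F♯ minor).

D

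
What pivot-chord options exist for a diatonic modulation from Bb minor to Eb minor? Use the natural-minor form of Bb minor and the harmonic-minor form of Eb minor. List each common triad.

Ebm

Triads in Bb minor (natural minor): Bbm (i), Cdim (ii°), Db (III), Ebm (iv), Fm (v), Gb (VI), Ab (VII).
Triads in Eb minor (harmonic minor): Ebm (i), Fdim (ii°), Gbaug (III+), Abm (iv), Bb (V), Cb (VI), Ddim (vii°).
Shared triads with their functions: Ebm (iv in Bb minor, i in Eb minor).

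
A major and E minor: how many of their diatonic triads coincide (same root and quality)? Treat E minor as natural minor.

2

Diatonic triads of A major: A (I), Bm (ii), C#m (iii), D (IV), E (V), F#m (vi), G#dim (vii°).
Diatonic triads of E minor (natural minor): Em (i), F#dim (ii°), G (III), Am (iv), Bm (v), C (VI), D (VII).
Matching root and quality in both lists: Bm, D.
That gives 2 common triads.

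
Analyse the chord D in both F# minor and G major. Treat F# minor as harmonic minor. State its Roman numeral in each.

The scale of F# minor (harmonic minor) is F# G# A B C# D E#; D is degree 6, and the triad built there (D-F#-A) is major, so it is VI.
The scale of G major is G A B C D E F#; D is degree 5, and the triad built there (D-F#-A) is major, so it is V.

VI in F# minor; V in G major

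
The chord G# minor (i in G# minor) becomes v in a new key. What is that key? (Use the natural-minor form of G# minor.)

C# minor

The numeral v denotes a minor triad on scale degree 5. With G# on degree 5, the tonic of the new key is C#.
Degree 5 carries a minor triad in natural-minor keys, so the destination is C# minor.
Check: the diatonic triads of C# minor (natural minor) are C#m (i), D#dim (ii°), E (III), F#m (iv), G#m (v), A (VI), B (VII) — G# minor is indeed v.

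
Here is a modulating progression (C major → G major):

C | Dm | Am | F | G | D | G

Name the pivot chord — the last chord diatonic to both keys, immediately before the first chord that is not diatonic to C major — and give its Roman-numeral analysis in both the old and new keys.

G — V in C major, I in G major

Chords diatonic to C major: C, Dm, Em, F, G, Am, Bdim.
Reading the progression, the first chord not in that set is D, so the modulation leaves C major there.
The chord immediately before D is G, which is diatonic to both keys: V in C major and I in G major.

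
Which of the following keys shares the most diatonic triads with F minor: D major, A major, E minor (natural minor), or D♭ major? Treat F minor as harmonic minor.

Triads of F minor (harmonic minor): F minor (i), G diminished (ii°), A♭ augmented (III+), B♭ minor (iv), C major (V), D♭ major (VI), E diminished (vii°).
D major shares 0: none.
A major shares 0: none.
E minor (natural minor) shares 1: C.
D♭ major shares 3: Fm, B♭m, D♭.
The most common triads (3) are shared with D♭ major.

D♭ major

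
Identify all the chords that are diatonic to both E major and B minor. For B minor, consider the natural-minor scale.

Triads in E major: E (I), F#m (ii), G#m (iii), A (IV), B (V), C#m (vi), D#dim (vii°).
Triads in B minor (natural minor): Bm (i), C#dim (ii°), D (III), Em (iv), F#m (v), G (VI), A (VII).
Shared triads with their functions: F#m (ii in E major, v in B minor); A (IV in E major, VII in B minor).

F#m, A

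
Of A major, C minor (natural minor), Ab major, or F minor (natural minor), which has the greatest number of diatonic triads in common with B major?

Triads of B major: B (I), C#m (ii), D#m (iii), E (IV), F# (V), G#m (vi), A#dim (vii°).
A major shares 2: C#m, E.
C minor (natural minor) shares 0: none.
Ab major shares 0: none.
F minor (natural minor) shares 0: none.
The most common triads (2) are shared with A major.

A major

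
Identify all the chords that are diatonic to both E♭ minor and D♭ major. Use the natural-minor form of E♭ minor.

E♭m, G♭, B♭m, D♭

Triads in E♭ minor (natural minor): E♭m (i), Fdim (ii°), G♭ (III), A♭m (iv), B♭m (v), C♭ (VI), D♭ (VII).
Triads in D♭ major: D♭ (I), E♭m (ii), Fm (iii), G♭ (IV), A♭ (V), B♭m (vi), Cdim (vii°).
Shared triads with their functions: E♭m (i in E♭ minor, ii in D♭ major); G♭ (III in E♭ minor, IV in D♭ major); B♭m (v in E♭ minor, vi in D♭ major); D♭ (VII in E♭ minor, I in D♭ major).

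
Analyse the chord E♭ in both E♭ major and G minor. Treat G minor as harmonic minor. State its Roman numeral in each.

The scale of E♭ major is E♭ F G A♭ B♭ C D; E♭ is degree 1, and the triad built there (E♭-G-B♭) is major, so it is I.
The scale of G minor (harmonic minor) is G A B♭ C D E♭ F♯; E♭ is degree 6, and the triad built there (E♭-G-B♭) is major, so it is VI.

I in E♭ major; VI in G minor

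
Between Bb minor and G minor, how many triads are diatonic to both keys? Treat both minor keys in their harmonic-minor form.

Diatonic triads of Bb minor (harmonic minor): Bbm (i), Cdim (ii°), Dbaug (III+), Ebm (iv), F (V), Gb (VI), Adim (vii°).
Diatonic triads of G minor (harmonic minor): Gm (i), Adim (ii°), Bbaug (III+), Cm (iv), D (V), Eb (VI), F#dim (vii°).
Matching root and quality in both lists: Adim.
That gives 1 common triad.

1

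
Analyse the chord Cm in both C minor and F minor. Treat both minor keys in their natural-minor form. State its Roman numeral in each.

i in C minor; v in F minor

The scale of C minor (natural minor) is C D Eb F G Ab Bb; C is degree 1, and the triad built there (C-Eb-G) is minor, so it is i.
The scale of F minor (natural minor) is F G Ab Bb C Db Eb; C is degree 5, and the triad built there (C-Eb-G) is minor, so it is v.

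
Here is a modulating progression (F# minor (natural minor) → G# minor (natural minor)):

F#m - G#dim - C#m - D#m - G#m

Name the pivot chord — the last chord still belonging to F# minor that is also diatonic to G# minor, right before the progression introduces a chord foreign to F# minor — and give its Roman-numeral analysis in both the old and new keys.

C#m — v in F# minor, iv in G# minor

Chords diatonic to F# minor: F#m, G#dim, A, Bm, C#m, D, E.
Reading the progression, the first chord not in that set is D#m, so the modulation leaves F# minor there.
The chord immediately before D#m is C#m, which is diatonic to both keys: v in F# minor and iv in G# minor.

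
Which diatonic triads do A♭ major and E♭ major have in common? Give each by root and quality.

Triads in A♭ major: A♭ major (I), B♭ minor (ii), C minor (iii), D♭ major (IV), E♭ major (V), F minor (vi), G diminished (vii°).
Triads in E♭ major: E♭ major (I), F minor (ii), G minor (iii), A♭ major (IV), B♭ major (V), C minor (vi), D diminished (vii°).
Shared triads with their functions: A♭ major (I in A♭ major, IV in E♭ major); C minor (iii in A♭ major, vi in E♭ major); E♭ major (V in A♭ major, I in E♭ major); F minor (vi in A♭ major, ii in E♭ major).

A♭, Cm, E♭, Fm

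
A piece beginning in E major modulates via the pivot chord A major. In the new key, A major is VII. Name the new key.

The numeral VII denotes a major triad on scale degree 7. With A on degree 7, the tonic of the new key is B.
Degree 7 carries a major triad in natural-minor keys, so the destination is B minor.
Check: the diatonic triads of B minor (natural minor) are Bm (i), C#dim (ii°), D (III), Em (iv), F#m (v), G (VI), A (VII) — A major is indeed VII.

B minor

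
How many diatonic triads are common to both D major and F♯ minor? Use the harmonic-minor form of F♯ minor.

3

Diatonic triads of D major: D (I), Em (ii), F♯m (iii), G (IV), A (V), Bm (vi), C♯dim (vii°).
Diatonic triads of F♯ minor (harmonic minor): F♯m (i), G♯dim (ii°), Aaug (III+), Bm (iv), C♯ (V), D (VI), E♯dim (vii°).
Matching root and quality in both lists: D, F♯m, Bm.
That gives 3 common triads.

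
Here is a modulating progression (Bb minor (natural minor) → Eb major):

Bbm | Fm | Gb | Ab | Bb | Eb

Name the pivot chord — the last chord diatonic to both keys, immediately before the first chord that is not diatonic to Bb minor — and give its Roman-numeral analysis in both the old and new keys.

Chords diatonic to Bb minor: Bbm, Cdim, Db, Ebm, Fm, Gb, Ab.
Reading the progression, the first chord not in that set is Bb, so the modulation leaves Bb minor there.
The chord immediately before Bb is Ab, which is diatonic to both keys: VII in Bb minor and IV in Eb major.

Ab — VII in Bb minor, IV in Eb major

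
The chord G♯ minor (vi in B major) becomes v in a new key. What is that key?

The numeral v denotes a minor triad on scale degree 5. With G♯ on degree 5, the tonic of the new key is C♯.
Degree 5 carries a minor triad in natural-minor keys, so the destination is C♯ minor.
Check: the diatonic triads of C♯ minor (natural minor) are C♯m (i), D♯dim (ii°), E (III), F♯m (iv), G♯m (v), A (VI), B (VII) — G♯ minor is indeed v.

C♯ minor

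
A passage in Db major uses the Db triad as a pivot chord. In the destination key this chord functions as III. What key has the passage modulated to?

The numeral III denotes a major triad on scale degree 3. With Db on degree 3, the tonic of the new key is Bb.
Degree 3 carries a major triad in natural-minor keys, so the destination is Bb minor.
Check: the diatonic triads of Bb minor (natural minor) are Bbm (i), Cdim (ii°), Db (III), Ebm (iv), Fm (v), Gb (VI), Ab (VII) — Db is indeed III.

Bb minor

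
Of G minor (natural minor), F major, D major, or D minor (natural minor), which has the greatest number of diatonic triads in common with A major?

Triads of A major: A (I), Bm (ii), C#m (iii), D (IV), E (V), F#m (vi), G#dim (vii°).
G minor (natural minor) shares 0: none.
F major shares 0: none.
D major shares 4: A, Bm, D, F#m.
D minor (natural minor) shares 0: none.
The most common triads (4) are shared with D major.

D major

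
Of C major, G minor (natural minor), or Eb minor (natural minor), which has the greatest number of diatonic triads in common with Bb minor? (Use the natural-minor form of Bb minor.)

Eb minor

Triads of Bb minor (natural minor): Bbm (i), Cdim (ii°), Db (III), Ebm (iv), Fm (v), Gb (VI), Ab (VII).
C major shares 0: none.
G minor (natural minor) shares 0: none.
Eb minor (natural minor) shares 4: Bbm, Db, Ebm, Gb.
The most common triads (4) are shared with Eb minor.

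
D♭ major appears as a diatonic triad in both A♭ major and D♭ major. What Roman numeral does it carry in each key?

IV in A♭ major; I in D♭ major

The scale of A♭ major is A♭ B♭ C D♭ E♭ F G; D♭ is degree 4, and the triad built there (D♭-F-A♭) is major, so it is IV.
The scale of D♭ major is D♭ E♭ F G♭ A♭ B♭ C; D♭ is degree 1, and the triad built there (D♭-F-A♭) is major, so it is I.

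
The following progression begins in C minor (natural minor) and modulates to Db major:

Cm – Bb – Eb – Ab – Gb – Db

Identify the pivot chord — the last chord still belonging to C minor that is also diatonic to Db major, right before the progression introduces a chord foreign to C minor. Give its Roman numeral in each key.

Chords diatonic to C minor: Cm, Ddim, Eb, Fm, Gm, Ab, Bb.
Reading the progression, the first chord not in that set is Gb, so the modulation leaves C minor there.
The chord immediately before Gb is Ab, which is diatonic to both keys: VI in C minor and V in Db major.

Ab — VI in C minor, V in Db major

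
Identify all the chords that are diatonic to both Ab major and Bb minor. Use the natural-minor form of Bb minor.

Ab, Bbm, Db, Fm

Triads in Ab major: Ab (I), Bbm (ii), Cm (iii), Db (IV), Eb (V), Fm (vi), Gdim (vii°).
Triads in Bb minor (natural minor): Bbm (i), Cdim (ii°), Db (III), Ebm (iv), Fm (v), Gb (VI), Ab (VII).
Shared triads with their functions: Ab (I in Ab major, VII in Bb minor); Bbm (ii in Ab major, i in Bb minor); Db (IV in Ab major, III in Bb minor); Fm (vi in Ab major, v in Bb minor).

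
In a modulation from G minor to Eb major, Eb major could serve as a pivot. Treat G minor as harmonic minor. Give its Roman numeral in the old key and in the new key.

VI in G minor; I in Eb major

The scale of G minor (harmonic minor) is G A Bb C D Eb F#; Eb is degree 6, and the triad built there (Eb-G-Bb) is major, so it is VI.
The scale of Eb major is Eb F G Ab Bb C D; Eb is degree 1, and the triad built there (Eb-G-Bb) is major, so it is I.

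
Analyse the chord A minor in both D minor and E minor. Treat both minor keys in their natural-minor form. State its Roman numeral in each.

The scale of D minor (natural minor) is D E F G A Bb C; A is degree 5, and the triad built there (A-C-E) is minor, so it is v.
The scale of E minor (natural minor) is E F# G A B C D; A is degree 4, and the triad built there (A-C-E) is minor, so it is iv.

v in D minor; iv in E minor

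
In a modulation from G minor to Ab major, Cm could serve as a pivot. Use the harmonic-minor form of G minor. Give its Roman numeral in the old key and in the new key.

The scale of G minor (harmonic minor) is G A Bb C D Eb F#; C is degree 4, and the triad built there (C-Eb-G) is minor, so it is iv.
The scale of Ab major is Ab Bb C Db Eb F G; C is degree 3, and the triad built there (C-Eb-G) is minor, so it is iii.

iv in G minor; iii in Ab major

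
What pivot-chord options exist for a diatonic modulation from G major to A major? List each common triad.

Triads in G major: G (I), Am (ii), Bm (iii), C (IV), D (V), Em (vi), F#dim (vii°).
Triads in A major: A (I), Bm (ii), C#m (iii), D (IV), E (V), F#m (vi), G#dim (vii°).
Shared triads with their functions: Bm (iii in G major, ii in A major); D (V in G major, IV in A major).

Bm, D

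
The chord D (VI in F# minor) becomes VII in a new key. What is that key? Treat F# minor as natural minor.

E minor

The numeral VII denotes a major triad on scale degree 7. With D on degree 7, the tonic of the new key is E.
Degree 7 carries a major triad in natural-minor keys, so the destination is E minor.
Check: the diatonic triads of E minor (natural minor) are Em (i), F#dim (ii°), G (III), Am (iv), Bm (v), C (VI), D (VII) — D is indeed VII.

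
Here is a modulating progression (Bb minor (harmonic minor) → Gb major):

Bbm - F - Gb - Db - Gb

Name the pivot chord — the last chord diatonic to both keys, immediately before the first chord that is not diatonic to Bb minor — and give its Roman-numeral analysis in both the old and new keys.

Chords diatonic to Bb minor: Bbm, Cdim, Dbaug, Ebm, F, Gb, Adim.
Reading the progression, the first chord not in that set is Db, so the modulation leaves Bb minor there.
The chord immediately before Db is Gb, which is diatonic to both keys: VI in Bb minor and I in Gb major.

Gb — VI in Bb minor, I in Gb major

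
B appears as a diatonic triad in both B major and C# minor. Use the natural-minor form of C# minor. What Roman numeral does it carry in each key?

The scale of B major is B C# D# E F# G# A#; B is degree 1, and the triad built there (B-D#-F#) is major, so it is I.
The scale of C# minor (natural minor) is C# D# E F# G# A B; B is degree 7, and the triad built there (B-D#-F#) is major, so it is VII.

I in B major; VII in C# minor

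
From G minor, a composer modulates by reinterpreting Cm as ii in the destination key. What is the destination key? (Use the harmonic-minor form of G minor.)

Bb major

The numeral ii denotes a minor triad on scale degree 2. With C on degree 2, the tonic of the new key is Bb.
Degree 2 carries a minor triad in major keys, so the destination is Bb major.
Check: the diatonic triads of Bb major are Bb (I), Cm (ii), Dm (iii), Eb (IV), F (V), Gm (vi), Adim (vii°) — Cm is indeed ii.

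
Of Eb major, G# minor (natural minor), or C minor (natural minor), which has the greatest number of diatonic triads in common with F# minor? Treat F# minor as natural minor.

Triads of F# minor (natural minor): F#m (i), G#dim (ii°), A (III), Bm (iv), C#m (v), D (VI), E (VII).
Eb major shares 0: none.
G# minor (natural minor) shares 2: C#m, E.
C minor (natural minor) shares 0: none.
The most common triads (2) are shared with G# minor.

G# minor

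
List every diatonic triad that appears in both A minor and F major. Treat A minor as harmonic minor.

Am, Dm, F

Triads in A minor (harmonic minor): A minor (i), B diminished (ii°), C augmented (III+), D minor (iv), E major (V), F major (VI), G# diminished (vii°).
Triads in F major: F major (I), G minor (ii), A minor (iii), Bb major (IV), C major (V), D minor (vi), E diminished (vii°).
Shared triads with their functions: A minor (i in A minor, iii in F major); D minor (iv in A minor, vi in F major); F major (VI in A minor, I in F major).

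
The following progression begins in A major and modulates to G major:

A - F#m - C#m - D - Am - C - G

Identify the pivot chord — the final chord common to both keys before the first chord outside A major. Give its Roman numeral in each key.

Chords diatonic to A major: A, Bm, C#m, D, E, F#m, G#dim.
Reading the progression, the first chord not in that set is Am, so the modulation leaves A major there.
The chord immediately before Am is D, which is diatonic to both keys: IV in A major and V in G major.

D — IV in A major, V in G major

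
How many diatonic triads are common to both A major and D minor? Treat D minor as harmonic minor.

1

Diatonic triads of A major: A (I), Bm (ii), C#m (iii), D (IV), E (V), F#m (vi), G#dim (vii°).
Diatonic triads of D minor (harmonic minor): Dm (i), Edim (ii°), Faug (III+), Gm (iv), A (V), Bb (VI), C#dim (vii°).
Matching root and quality in both lists: A.
That gives 1 common triad.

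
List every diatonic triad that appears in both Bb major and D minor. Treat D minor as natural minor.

Triads in Bb major: Bb major (I), C minor (ii), D minor (iii), Eb major (IV), F major (V), G minor (vi), A diminished (vii°).
Triads in D minor (natural minor): D minor (i), E diminished (ii°), F major (III), G minor (iv), A minor (v), Bb major (VI), C major (VII).
Shared triads with their functions: Bb major (I in Bb major, VI in D minor); D minor (iii in Bb major, i in D minor); F major (V in Bb major, III in D minor); G minor (vi in Bb major, iv in D minor).

Bb, Dm, F, Gm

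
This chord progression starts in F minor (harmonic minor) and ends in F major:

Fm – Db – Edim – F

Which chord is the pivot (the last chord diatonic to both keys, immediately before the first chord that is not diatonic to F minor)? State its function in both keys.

Chords diatonic to F minor: Fm, Gdim, Abaug, Bbm, C, Db, Edim.
Reading the progression, the first chord not in that set is F, so the modulation leaves F minor there.
The chord immediately before F is Edim, which is diatonic to both keys: vii° in F minor and vii° in F major.

Edim — vii° in F minor, vii° in F major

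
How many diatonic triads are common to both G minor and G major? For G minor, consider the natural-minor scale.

0

Diatonic triads of G minor (natural minor): G minor (i), A diminished (ii°), Bb major (III), C minor (iv), D minor (v), Eb major (VI), F major (VII).
Diatonic triads of G major: G major (I), A minor (ii), B minor (iii), C major (IV), D major (V), E minor (vi), F# diminished (vii°).
No triad has the same root and quality in both keys.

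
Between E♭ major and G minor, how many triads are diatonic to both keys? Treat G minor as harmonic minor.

3

Diatonic triads of E♭ major: E♭ (I), Fm (ii), Gm (iii), A♭ (IV), B♭ (V), Cm (vi), Ddim (vii°).
Diatonic triads of G minor (harmonic minor): Gm (i), Adim (ii°), B♭aug (III+), Cm (iv), D (V), E♭ (VI), F♯dim (vii°).
Matching root and quality in both lists: E♭, Gm, Cm.
That gives 3 common triads.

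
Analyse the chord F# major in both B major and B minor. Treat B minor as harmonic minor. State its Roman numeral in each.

The scale of B major is B C# D# E F# G# A#; F# is degree 5, and the triad built there (F#-A#-C#) is major, so it is V.
The scale of B minor (harmonic minor) is B C# D E F# G A#; F# is degree 5, and the triad built there (F#-A#-C#) is major, so it is V.

V in B major; V in B minor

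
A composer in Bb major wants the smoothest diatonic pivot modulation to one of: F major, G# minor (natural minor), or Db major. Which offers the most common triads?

Triads of Bb major: Bb (I), Cm (ii), Dm (iii), Eb (IV), F (V), Gm (vi), Adim (vii°).
F major shares 4: Bb, Dm, F, Gm.
G# minor (natural minor) shares 0: none.
Db major shares 0: none.
The most common triads (4) are shared with F major.

F major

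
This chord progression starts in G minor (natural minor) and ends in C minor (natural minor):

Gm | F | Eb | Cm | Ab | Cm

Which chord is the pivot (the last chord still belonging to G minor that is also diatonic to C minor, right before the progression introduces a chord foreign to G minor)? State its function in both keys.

Chords diatonic to G minor: Gm, Adim, Bb, Cm, Dm, Eb, F.
Reading the progression, the first chord not in that set is Ab, so the modulation leaves G minor there.
The chord immediately before Ab is Cm, which is diatonic to both keys: iv in G minor and i in C minor.

Cm — iv in G minor, i in C minor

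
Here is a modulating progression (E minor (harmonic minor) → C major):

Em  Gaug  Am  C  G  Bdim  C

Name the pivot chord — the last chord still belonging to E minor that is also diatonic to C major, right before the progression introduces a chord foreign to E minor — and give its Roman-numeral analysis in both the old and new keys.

Chords diatonic to E minor: Em, F♯dim, Gaug, Am, B, C, D♯dim.
Reading the progression, the first chord not in that set is G, so the modulation leaves E minor there.
The chord immediately before G is C, which is diatonic to both keys: VI in E minor and I in C major.

C — VI in E minor, I in C major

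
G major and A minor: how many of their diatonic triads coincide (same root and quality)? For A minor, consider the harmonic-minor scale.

Diatonic triads of G major: G (I), Am (ii), Bm (iii), C (IV), D (V), Em (vi), F#dim (vii°).
Diatonic triads of A minor (harmonic minor): Am (i), Bdim (ii°), Caug (III+), Dm (iv), E (V), F (VI), G#dim (vii°).
Matching root and quality in both lists: Am.
That gives 1 common triad.

1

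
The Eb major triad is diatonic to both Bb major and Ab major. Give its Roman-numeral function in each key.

IV in Bb major; V in Ab major

The scale of Bb major is Bb C D Eb F G A; Eb is degree 4, and the triad built there (Eb-G-Bb) is major, so it is IV.
The scale of Ab major is Ab Bb C Db Eb F G; Eb is degree 5, and the triad built there (Eb-G-Bb) is major, so it is V.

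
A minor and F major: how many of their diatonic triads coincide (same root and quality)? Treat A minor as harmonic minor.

Diatonic triads of A minor (harmonic minor): Am (i), Bdim (ii°), Caug (III+), Dm (iv), E (V), F (VI), G♯dim (vii°).
Diatonic triads of F major: F (I), Gm (ii), Am (iii), B♭ (IV), C (V), Dm (vi), Edim (vii°).
Matching root and quality in both lists: Am, Dm, F.
That gives 3 common triads.

3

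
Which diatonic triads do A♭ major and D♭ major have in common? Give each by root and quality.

Triads in A♭ major: A♭ (I), B♭m (ii), Cm (iii), D♭ (IV), E♭ (V), Fm (vi), Gdim (vii°).
Triads in D♭ major: D♭ (I), E♭m (ii), Fm (iii), G♭ (IV), A♭ (V), B♭m (vi), Cdim (vii°).
Shared triads with their functions: A♭ (I in A♭ major, V in D♭ major); B♭m (ii in A♭ major, vi in D♭ major); D♭ (IV in A♭ major, I in D♭ major); Fm (vi in A♭ major, iii in D♭ major).

A♭, B♭m, D♭, Fm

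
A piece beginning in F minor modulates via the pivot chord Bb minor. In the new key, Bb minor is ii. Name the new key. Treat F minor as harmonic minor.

Ab major

The numeral ii denotes a minor triad on scale degree 2. With Bb on degree 2, the tonic of the new key is Ab.
Degree 2 carries a minor triad in major keys, so the destination is Ab major.
Check: the diatonic triads of Ab major are Ab (I), Bbm (ii), Cm (iii), Db (IV), Eb (V), Fm (vi), Gdim (vii°) — Bb minor is indeed ii.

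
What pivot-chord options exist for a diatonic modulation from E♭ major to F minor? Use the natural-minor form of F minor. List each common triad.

E♭, Fm, A♭, Cm

Triads in E♭ major: E♭ (I), Fm (ii), Gm (iii), A♭ (IV), B♭ (V), Cm (vi), Ddim (vii°).
Triads in F minor (natural minor): Fm (i), Gdim (ii°), A♭ (III), B♭m (iv), Cm (v), D♭ (VI), E♭ (VII).
Shared triads with their functions: E♭ (I in E♭ major, VII in F minor); Fm (ii in E♭ major, i in F minor); A♭ (IV in E♭ major, III in F minor); Cm (vi in E♭ major, v in F minor).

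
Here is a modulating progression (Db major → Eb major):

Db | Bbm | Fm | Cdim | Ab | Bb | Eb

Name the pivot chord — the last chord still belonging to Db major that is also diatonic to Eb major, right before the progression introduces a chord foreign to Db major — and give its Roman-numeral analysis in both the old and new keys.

Chords diatonic to Db major: Db, Ebm, Fm, Gb, Ab, Bbm, Cdim.
Reading the progression, the first chord not in that set is Bb, so the modulation leaves Db major there.
The chord immediately before Bb is Ab, which is diatonic to both keys: V in Db major and IV in Eb major.

Ab — V in Db major, IV in Eb major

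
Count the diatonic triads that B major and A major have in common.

2

Diatonic triads of B major: B major (I), C# minor (ii), D# minor (iii), E major (IV), F# major (V), G# minor (vi), A# diminished (vii°).
Diatonic triads of A major: A major (I), B minor (ii), C# minor (iii), D major (IV), E major (V), F# minor (vi), G# diminished (vii°).
Matching root and quality in both lists: C# minor, E major.
That gives 2 common triads.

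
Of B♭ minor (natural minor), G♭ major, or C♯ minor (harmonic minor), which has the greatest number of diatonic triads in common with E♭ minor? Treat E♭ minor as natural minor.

G♭ major

Triads of E♭ minor (natural minor): E♭m (i), Fdim (ii°), G♭ (III), A♭m (iv), B♭m (v), C♭ (VI), D♭ (VII).
B♭ minor (natural minor) shares 4: E♭m, G♭, B♭m, D♭.
G♭ major shares 7: E♭m, Fdim, G♭, A♭m, B♭m, C♭, D♭.
C♯ minor (harmonic minor) shares 0: none.
The most common triads (7) are shared with G♭ major.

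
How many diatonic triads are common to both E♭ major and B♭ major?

4

Diatonic triads of E♭ major: E♭ major (I), F minor (ii), G minor (iii), A♭ major (IV), B♭ major (V), C minor (vi), D diminished (vii°).
Diatonic triads of B♭ major: B♭ major (I), C minor (ii), D minor (iii), E♭ major (IV), F major (V), G minor (vi), A diminished (vii°).
Matching root and quality in both lists: E♭ major, G minor, B♭ major, C minor.
That gives 4 common triads.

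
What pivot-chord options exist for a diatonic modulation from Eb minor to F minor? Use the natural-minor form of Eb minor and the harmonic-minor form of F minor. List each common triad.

Triads in Eb minor (natural minor): Eb minor (i), F diminished (ii°), Gb major (III), Ab minor (iv), Bb minor (v), Cb major (VI), Db major (VII).
Triads in F minor (harmonic minor): F minor (i), G diminished (ii°), Ab augmented (III+), Bb minor (iv), C major (V), Db major (VI), E diminished (vii°).
Shared triads with their functions: Bb minor (v in Eb minor, iv in F minor); Db major (VII in Eb minor, VI in F minor).

Bbm, Db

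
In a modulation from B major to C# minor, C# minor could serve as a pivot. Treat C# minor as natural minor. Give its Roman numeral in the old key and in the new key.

The scale of B major is B C# D# E F# G# A#; C# is degree 2, and the triad built there (C#-E-G#) is minor, so it is ii.
The scale of C# minor (natural minor) is C# D# E F# G# A B; C# is degree 1, and the triad built there (C#-E-G#) is minor, so it is i.

ii in B major; i in C# minor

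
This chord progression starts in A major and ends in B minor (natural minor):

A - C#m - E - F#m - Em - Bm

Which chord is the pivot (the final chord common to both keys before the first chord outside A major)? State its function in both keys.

F#m — vi in A major, v in B minor

Chords diatonic to A major: A, Bm, C#m, D, E, F#m, G#dim.
Reading the progression, the first chord not in that set is Em, so the modulation leaves A major there.
The chord immediately before Em is F#m, which is diatonic to both keys: vi in A major and v in B minor.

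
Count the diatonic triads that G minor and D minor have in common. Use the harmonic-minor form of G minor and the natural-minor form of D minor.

1

Diatonic triads of G minor (harmonic minor): G minor (i), A diminished (ii°), B♭ augmented (III+), C minor (iv), D major (V), E♭ major (VI), F♯ diminished (vii°).
Diatonic triads of D minor (natural minor): D minor (i), E diminished (ii°), F major (III), G minor (iv), A minor (v), B♭ major (VI), C major (VII).
Matching root and quality in both lists: G minor.
That gives 1 common triad.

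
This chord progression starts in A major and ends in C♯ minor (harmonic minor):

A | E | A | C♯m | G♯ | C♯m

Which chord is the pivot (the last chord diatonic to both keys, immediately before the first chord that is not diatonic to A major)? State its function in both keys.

Chords diatonic to A major: A, Bm, C♯m, D, E, F♯m, G♯dim.
Reading the progression, the first chord not in that set is G♯, so the modulation leaves A major there.
The chord immediately before G♯ is C♯m, which is diatonic to both keys: iii in A major and i in C♯ minor.

C♯m — iii in A major, i in C♯ minor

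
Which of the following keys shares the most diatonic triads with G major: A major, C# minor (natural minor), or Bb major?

A major

Triads of G major: G (I), Am (ii), Bm (iii), C (IV), D (V), Em (vi), F#dim (vii°).
A major shares 2: Bm, D.
C# minor (natural minor) shares 0: none.
Bb major shares 0: none.
The most common triads (2) are shared with A major.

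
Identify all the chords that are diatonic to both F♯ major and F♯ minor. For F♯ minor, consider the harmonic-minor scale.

C♯, E♯dim

Triads in F♯ major: F♯ (I), G♯m (ii), A♯m (iii), B (IV), C♯ (V), D♯m (vi), E♯dim (vii°).
Triads in F♯ minor (harmonic minor): F♯m (i), G♯dim (ii°), Aaug (III+), Bm (iv), C♯ (V), D (VI), E♯dim (vii°).
Shared triads with their functions: C♯ (V in F♯ major, V in F♯ minor); E♯dim (vii° in F♯ major, vii° in F♯ minor).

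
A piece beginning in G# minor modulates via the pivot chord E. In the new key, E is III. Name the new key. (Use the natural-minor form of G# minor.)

C# minor

The numeral III denotes a major triad on scale degree 3. With E on degree 3, the tonic of the new key is C#.
Degree 3 carries a major triad in natural-minor keys, so the destination is C# minor.
Check: the diatonic triads of C# minor (natural minor) are C#m (i), D#dim (ii°), E (III), F#m (iv), G#m (v), A (VI), B (VII) — E is indeed III.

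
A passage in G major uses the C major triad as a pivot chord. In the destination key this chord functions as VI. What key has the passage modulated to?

The numeral VI denotes a major triad on scale degree 6. With C on degree 6, the tonic of the new key is E.
Degree 6 carries a major triad in minor keys, so the destination is E minor.
Check: the diatonic triads of E minor (natural minor) are Em (i), F#dim (ii°), G (III), Am (iv), Bm (v), C (VI), D (VII) — C major is indeed VI.

E minor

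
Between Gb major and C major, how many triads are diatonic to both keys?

Diatonic triads of Gb major: Gb major (I), Ab minor (ii), Bb minor (iii), Cb major (IV), Db major (V), Eb minor (vi), F diminished (vii°).
Diatonic triads of C major: C major (I), D minor (ii), E minor (iii), F major (IV), G major (V), A minor (vi), B diminished (vii°).
No triad has the same root and quality in both keys.

0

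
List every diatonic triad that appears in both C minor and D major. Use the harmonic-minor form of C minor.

G

Triads in C minor (harmonic minor): Cm (i), Ddim (ii°), Ebaug (III+), Fm (iv), G (V), Ab (VI), Bdim (vii°).
Triads in D major: D (I), Em (ii), F#m (iii), G (IV), A (V), Bm (vi), C#dim (vii°).
Shared triads with their functions: G (V in C minor, IV in D major).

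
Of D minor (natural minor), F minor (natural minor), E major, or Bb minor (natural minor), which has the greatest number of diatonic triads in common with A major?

E major

Triads of A major: A major (I), B minor (ii), C# minor (iii), D major (IV), E major (V), F# minor (vi), G# diminished (vii°).
D minor (natural minor) shares 0: none.
F minor (natural minor) shares 0: none.
E major shares 4: A, C#m, E, F#m.
Bb minor (natural minor) shares 0: none.
The most common triads (4) are shared with E major.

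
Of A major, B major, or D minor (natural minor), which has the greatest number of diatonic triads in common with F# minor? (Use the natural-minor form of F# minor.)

A major

Triads of F# minor (natural minor): F# minor (i), G# diminished (ii°), A major (III), B minor (iv), C# minor (v), D major (VI), E major (VII).
A major shares 7: F#m, G#dim, A, Bm, C#m, D, E.
B major shares 2: C#m, E.
D minor (natural minor) shares 0: none.
The most common triads (7) are shared with A major.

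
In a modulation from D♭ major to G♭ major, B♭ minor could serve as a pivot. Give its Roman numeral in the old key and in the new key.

The scale of D♭ major is D♭ E♭ F G♭ A♭ B♭ C; B♭ is degree 6, and the triad built there (B♭-D♭-F) is minor, so it is vi.
The scale of G♭ major is G♭ A♭ B♭ C♭ D♭ E♭ F; B♭ is degree 3, and the triad built there (B♭-D♭-F) is minor, so it is iii.

vi in D♭ major; iii in G♭ major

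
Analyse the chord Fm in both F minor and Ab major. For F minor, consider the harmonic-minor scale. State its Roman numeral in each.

The scale of F minor (harmonic minor) is F G Ab Bb C Db E; F is degree 1, and the triad built there (F-Ab-C) is minor, so it is i.
The scale of Ab major is Ab Bb C Db Eb F G; F is degree 6, and the triad built there (F-Ab-C) is minor, so it is vi.

i in F minor; vi in Ab major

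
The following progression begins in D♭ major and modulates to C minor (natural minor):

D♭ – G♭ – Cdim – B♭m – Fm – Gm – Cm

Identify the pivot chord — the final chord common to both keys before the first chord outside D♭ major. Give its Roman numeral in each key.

Fm — iii in D♭ major, iv in C minor

Chords diatonic to D♭ major: D♭, E♭m, Fm, G♭, A♭, B♭m, Cdim.
Reading the progression, the first chord not in that set is Gm, so the modulation leaves D♭ major there.
The chord immediately before Gm is Fm, which is diatonic to both keys: iii in D♭ major and iv in C minor.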